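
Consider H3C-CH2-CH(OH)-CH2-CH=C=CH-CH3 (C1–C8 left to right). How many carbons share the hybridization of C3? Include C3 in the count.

C3 is sp3 (only σ bonds).
C1: sp3 ✓
C2: sp3 ✓
C3: sp3 ✓
C4: sp3 ✓
C5: sp2
C6: sp
C7: sp2
C8: sp3 ✓
5 carbons are sp3.

5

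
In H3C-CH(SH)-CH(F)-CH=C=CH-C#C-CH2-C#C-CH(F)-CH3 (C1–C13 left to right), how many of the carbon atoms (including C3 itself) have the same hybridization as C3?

C3 is sp3 (only σ bonds).
C1: sp3 ✓
C2: sp3 ✓
C3: sp3 ✓
C4: sp2
C5: sp
C6: sp2
C7: sp
C8: sp
C9: sp3 ✓
C10: sp
C11: sp
C12: sp3 ✓
C13: sp3 ✓
6 carbons are sp3.

6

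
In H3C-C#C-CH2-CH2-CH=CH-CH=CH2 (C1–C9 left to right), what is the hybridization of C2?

sp

C2: 2 σ bonds, plus two π bonds — 2 electron domains, sp.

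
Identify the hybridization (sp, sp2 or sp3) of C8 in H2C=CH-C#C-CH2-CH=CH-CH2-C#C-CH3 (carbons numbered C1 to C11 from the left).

C8: 4 σ bonds — 4 electron domains, sp3.

sp^3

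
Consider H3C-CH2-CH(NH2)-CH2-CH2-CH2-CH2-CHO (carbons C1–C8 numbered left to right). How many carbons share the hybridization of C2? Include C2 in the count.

C2 is sp3 (only σ bonds).
C1: sp3 ✓
C2: sp3 ✓
C3: sp3 ✓
C4: sp3 ✓
C5: sp3 ✓
C6: sp3 ✓
C7: sp3 ✓
C8: sp2
7 carbons are sp3.

7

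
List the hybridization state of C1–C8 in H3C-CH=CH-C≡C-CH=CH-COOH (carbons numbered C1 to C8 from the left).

C1 sp3, C2 sp2, C3 sp2, C4 sp, C5 sp, C6 sp2, C7 sp2, C8 sp2

C1: 4 σ bonds — 4 electron domains, sp3.
C2 is sp2: 3 σ bonds, plus one π bond, 3 electron-density regions.
C3 carries 3 σ bonds, plus one π bond, giving a steric number of 3, so it is sp2.
C4 carries 2 σ bonds, plus two π bonds, giving a steric number of 2, so it is sp.
C5: 2 σ bonds, plus two π bonds — 2 electron domains, sp.
C6 has 3 σ bonds, plus one π bond: steric number 3 → sp2.
C7: 3 σ bonds, plus one π bond — 3 electron domains, sp2.
C8 (3 σ bonds, plus one π bond) has steric number 3: sp2.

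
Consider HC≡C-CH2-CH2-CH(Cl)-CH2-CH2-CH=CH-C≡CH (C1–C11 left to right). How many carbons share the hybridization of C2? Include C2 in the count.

4

C2 is sp (two π bonds).
C1: sp ✓
C2: sp ✓
C3: sp3
C4: sp3
C5: sp3
C6: sp3
C7: sp3
C8: sp2
C9: sp2
C10: sp ✓
C11: sp ✓
4 carbons are sp.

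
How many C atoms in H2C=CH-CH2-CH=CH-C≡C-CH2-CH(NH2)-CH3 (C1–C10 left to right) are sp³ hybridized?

C1: sp2
C2: sp2
C3: sp3 ✓
C4: sp2
C5: sp2
C6: sp
C7: sp
C8: sp3 ✓
C9: sp3 ✓
C10: sp3 ✓
C3, C8, C9, C10 → 4 sp3 carbons.

4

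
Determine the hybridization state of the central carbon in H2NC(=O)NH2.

sp^2

The central carbon: 3 σ bonds, plus one π bond; 3 regions of electron density → sp2.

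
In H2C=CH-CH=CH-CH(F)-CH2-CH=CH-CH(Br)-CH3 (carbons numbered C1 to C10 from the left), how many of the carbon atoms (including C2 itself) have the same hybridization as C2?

C2 is sp2 (one π bond).
C1: sp2 ✓
C2: sp2 ✓
C3: sp2 ✓
C4: sp2 ✓
C5: sp3
C6: sp3
C7: sp2 ✓
C8: sp2 ✓
C9: sp3
C10: sp3
6 carbons are sp2.

6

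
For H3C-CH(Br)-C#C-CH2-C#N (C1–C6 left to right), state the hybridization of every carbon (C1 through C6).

C1 — 4 σ bonds. Steric number 4, so sp3.
C2 — 4 σ bonds. Steric number 4, so sp3.
C3 is sp: 2 σ bonds, plus two π bonds, 2 electron-density regions.
C4: 2 σ bonds, plus two π bonds — 2 electron domains, sp.
C5 — 4 σ bonds. Steric number 4, so sp3.
C6 (2 σ bonds, plus two π bonds) has steric number 2: sp.

C1 sp3, C2 sp3, C3 sp, C4 sp, C5 sp3, C6 sp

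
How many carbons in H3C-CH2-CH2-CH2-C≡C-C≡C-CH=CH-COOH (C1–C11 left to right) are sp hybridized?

C1: sp3
C2: sp3
C3: sp3
C4: sp3
C5: sp ✓
C6: sp ✓
C7: sp ✓
C8: sp ✓
C9: sp2
C10: sp2
C11: sp2
C5, C6, C7, C8 → 4 sp carbons.

4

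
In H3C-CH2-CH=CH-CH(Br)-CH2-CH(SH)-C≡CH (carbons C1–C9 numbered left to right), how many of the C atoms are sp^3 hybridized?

5

C1: sp3 ✓
C2: sp3 ✓
C3: sp2
C4: sp2
C5: sp3 ✓
C6: sp3 ✓
C7: sp3 ✓
C8: sp
C9: sp
C1, C2, C5, C6, C7 → 5 sp3 carbons.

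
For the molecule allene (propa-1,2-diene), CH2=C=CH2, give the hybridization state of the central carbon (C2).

Two σ bonds and two π bonds (one to each neighbour) → sp.

sp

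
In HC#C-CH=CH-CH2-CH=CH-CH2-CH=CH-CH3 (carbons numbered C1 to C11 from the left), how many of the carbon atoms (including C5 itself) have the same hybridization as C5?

C5 is sp3 (only σ bonds).
C1: sp
C2: sp
C3: sp2
C4: sp2
C5: sp3 ✓
C6: sp2
C7: sp2
C8: sp3 ✓
C9: sp2
C10: sp2
C11: sp3 ✓
3 carbons are sp3.

3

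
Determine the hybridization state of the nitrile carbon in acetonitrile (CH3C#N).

The nitrile carbon has 2 σ bonds, plus two π bonds: steric number 2 → sp.

sp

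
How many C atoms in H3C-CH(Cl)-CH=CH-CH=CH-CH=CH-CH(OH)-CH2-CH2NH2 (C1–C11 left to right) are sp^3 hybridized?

5

C1: sp3 ✓
C2: sp3 ✓
C3: sp2
C4: sp2
C5: sp2
C6: sp2
C7: sp2
C8: sp2
C9: sp3 ✓
C10: sp3 ✓
C11: sp3 ✓
C1, C2, C9, C10, C11 → 5 sp3 carbons.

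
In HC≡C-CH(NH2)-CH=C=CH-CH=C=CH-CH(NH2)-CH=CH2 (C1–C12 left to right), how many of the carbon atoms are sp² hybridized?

C1: sp
C2: sp
C3: sp3
C4: sp2 ✓
C5: sp
C6: sp2 ✓
C7: sp2 ✓
C8: sp
C9: sp2 ✓
C10: sp3
C11: sp2 ✓
C12: sp2 ✓
C4, C6, C7, C9, C11, C12 → 6 sp2 carbons.

6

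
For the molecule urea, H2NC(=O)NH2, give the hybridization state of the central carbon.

sp²

The central carbon carries 3 σ bonds, plus one π bond, giving a steric number of 3, so it is sp2.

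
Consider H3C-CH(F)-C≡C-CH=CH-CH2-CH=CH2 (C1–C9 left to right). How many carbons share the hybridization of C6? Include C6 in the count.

C6 is sp2 (one π bond).
C1: sp3
C2: sp3
C3: sp
C4: sp
C5: sp2 ✓
C6: sp2 ✓
C7: sp3
C8: sp2 ✓
C9: sp2 ✓
4 carbons are sp2.

4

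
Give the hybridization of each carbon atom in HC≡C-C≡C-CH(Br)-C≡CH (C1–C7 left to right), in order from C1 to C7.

C1 has 2 σ bonds, plus two π bonds: steric number 2 → sp.
C2 (2 σ bonds, plus two π bonds) has steric number 2: sp.
C3 — 2 σ bonds, plus two π bonds. Steric number 2, so sp.
C4 has 2 σ bonds, plus two π bonds: steric number 2 → sp.
C5: 4 σ bonds — 4 electron domains, sp3.
C6 carries 2 σ bonds, plus two π bonds, giving a steric number of 2, so it is sp.
C7 — 2 σ bonds, plus two π bonds. Steric number 2, so sp.

C1 sp, C2 sp, C3 sp, C4 sp, C5 sp3, C6 sp, C7 sp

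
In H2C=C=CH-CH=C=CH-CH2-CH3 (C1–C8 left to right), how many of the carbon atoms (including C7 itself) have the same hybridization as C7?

2

C7 is sp3 (only σ bonds).
C1: sp2
C2: sp
C3: sp2
C4: sp2
C5: sp
C6: sp2
C7: sp3 ✓
C8: sp3 ✓
2 carbons are sp3.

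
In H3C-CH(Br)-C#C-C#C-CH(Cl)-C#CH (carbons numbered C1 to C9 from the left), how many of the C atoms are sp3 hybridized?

C1: sp3 ✓
C2: sp3 ✓
C3: sp
C4: sp
C5: sp
C6: sp
C7: sp3 ✓
C8: sp
C9: sp
C1, C2, C7 → 3 sp3 carbons.

3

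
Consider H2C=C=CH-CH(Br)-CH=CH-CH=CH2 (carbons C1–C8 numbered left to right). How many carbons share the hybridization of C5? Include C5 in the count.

C5 is sp2 (one π bond).
C1: sp2 ✓
C2: sp
C3: sp2 ✓
C4: sp3
C5: sp2 ✓
C6: sp2 ✓
C7: sp2 ✓
C8: sp2 ✓
6 carbons are sp2.

6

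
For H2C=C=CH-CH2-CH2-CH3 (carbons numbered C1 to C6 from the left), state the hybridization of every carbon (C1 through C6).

C1 sp2, C2 sp, C3 sp2, C4 sp3, C5 sp3, C6 sp3

C1 carries 3 σ bonds, plus one π bond, giving a steric number of 3, so it is sp2.
C2: 2 σ bonds, plus two π bonds; 2 regions of electron density → sp.
C3 (3 σ bonds, plus one π bond) has steric number 3: sp2.
C4 has 4 σ bonds: steric number 4 → sp3.
C5 — 4 σ bonds. Steric number 4, so sp3.
C6 (4 σ bonds) has steric number 4: sp3.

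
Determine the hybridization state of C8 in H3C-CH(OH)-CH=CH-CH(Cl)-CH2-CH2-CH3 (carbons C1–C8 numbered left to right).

C8 (4 σ bonds) has steric number 4: sp3.

sp³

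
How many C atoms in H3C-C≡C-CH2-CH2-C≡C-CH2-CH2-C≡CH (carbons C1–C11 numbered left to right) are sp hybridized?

C1: sp3
C2: sp ✓
C3: sp ✓
C4: sp3
C5: sp3
C6: sp ✓
C7: sp ✓
C8: sp3
C9: sp3
C10: sp ✓
C11: sp ✓
C2, C3, C6, C7, C10, C11 → 6 sp carbons.

6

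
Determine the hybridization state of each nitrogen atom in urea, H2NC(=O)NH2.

Both N lone pairs are conjugated with the C=O; planar sp2.

sp²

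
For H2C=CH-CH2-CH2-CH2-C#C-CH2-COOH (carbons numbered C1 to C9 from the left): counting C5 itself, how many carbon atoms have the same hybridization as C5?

C5 is sp3 (only σ bonds).
C1: sp2
C2: sp2
C3: sp3 ✓
C4: sp3 ✓
C5: sp3 ✓
C6: sp
C7: sp
C8: sp3 ✓
C9: sp2
4 carbons are sp3.

4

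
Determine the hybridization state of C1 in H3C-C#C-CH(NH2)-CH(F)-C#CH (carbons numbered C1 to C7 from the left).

C1: 4 σ bonds; 4 regions of electron density → sp3.

sp^3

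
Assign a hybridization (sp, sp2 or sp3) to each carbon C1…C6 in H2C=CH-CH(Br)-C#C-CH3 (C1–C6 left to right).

C1 is sp2: 3 σ bonds, plus one π bond, 3 electron-density regions.
C2 carries 3 σ bonds, plus one π bond, giving a steric number of 3, so it is sp2.
C3 is sp3: 4 σ bonds, 4 electron-density regions.
C4: 2 σ bonds, plus two π bonds — 2 electron domains, sp.
C5 is sp: 2 σ bonds, plus two π bonds, 2 electron-density regions.
C6 carries 4 σ bonds, giving a steric number of 4, so it is sp3.

C1 sp2, C2 sp2, C3 sp3, C4 sp, C5 sp, C6 sp3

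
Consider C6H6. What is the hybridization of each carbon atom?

sp2

Every ring carbon has three σ bonds and contributes one p electron to the aromatic π system.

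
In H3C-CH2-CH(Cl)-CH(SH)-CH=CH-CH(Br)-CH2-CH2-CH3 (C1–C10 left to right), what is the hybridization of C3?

sp³

C3 (4 σ bonds) has steric number 4: sp3.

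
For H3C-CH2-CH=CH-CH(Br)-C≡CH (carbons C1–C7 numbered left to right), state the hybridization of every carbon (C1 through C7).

C1 sp3, C2 sp3, C3 sp2, C4 sp2, C5 sp3, C6 sp, C7 sp

C1 is sp3: 4 σ bonds, 4 electron-density regions.
C2 has 4 σ bonds: steric number 4 → sp3.
C3 — 3 σ bonds, plus one π bond. Steric number 3, so sp2.
C4: 3 σ bonds, plus one π bond — 3 electron domains, sp2.
C5: 4 σ bonds — 4 electron domains, sp3.
C6 has 2 σ bonds, plus two π bonds: steric number 2 → sp.
C7 carries 2 σ bonds, plus two π bonds, giving a steric number of 2, so it is sp.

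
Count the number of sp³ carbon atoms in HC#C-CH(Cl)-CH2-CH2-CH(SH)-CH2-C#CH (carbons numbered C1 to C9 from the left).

5

C1: sp
C2: sp
C3: sp3 ✓
C4: sp3 ✓
C5: sp3 ✓
C6: sp3 ✓
C7: sp3 ✓
C8: sp
C9: sp
C3, C4, C5, C6, C7 → 5 sp3 carbons.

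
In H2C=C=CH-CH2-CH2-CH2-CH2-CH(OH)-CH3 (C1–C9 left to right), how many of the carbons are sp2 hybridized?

2

C1: sp2 ✓
C2: sp
C3: sp2 ✓
C4: sp3
C5: sp3
C6: sp3
C7: sp3
C8: sp3
C9: sp3
C1, C3 → 2 sp2 carbons.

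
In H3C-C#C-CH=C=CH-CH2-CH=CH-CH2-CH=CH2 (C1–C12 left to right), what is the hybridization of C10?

sp³

C10 — 4 σ bonds. Steric number 4, so sp3.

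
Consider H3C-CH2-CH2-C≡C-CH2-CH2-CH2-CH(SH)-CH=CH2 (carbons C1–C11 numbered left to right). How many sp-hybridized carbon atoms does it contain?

2

C1: sp3
C2: sp3
C3: sp3
C4: sp ✓
C5: sp ✓
C6: sp3
C7: sp3
C8: sp3
C9: sp3
C10: sp2
C11: sp2
C4, C5 → 2 sp carbons.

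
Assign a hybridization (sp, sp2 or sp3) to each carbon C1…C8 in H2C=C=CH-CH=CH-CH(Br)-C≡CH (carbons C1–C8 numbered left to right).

C1 sp2, C2 sp, C3 sp2, C4 sp2, C5 sp2, C6 sp3, C7 sp, C8 sp

C1: 3 σ bonds, plus one π bond; 3 regions of electron density → sp2.
C2 has 2 σ bonds, plus two π bonds: steric number 2 → sp.
C3 is sp2: 3 σ bonds, plus one π bond, 3 electron-density regions.
C4: 3 σ bonds, plus one π bond — 3 electron domains, sp2.
C5: 3 σ bonds, plus one π bond; 3 regions of electron density → sp2.
C6 (4 σ bonds) has steric number 4: sp3.
C7 has 2 σ bonds, plus two π bonds: steric number 2 → sp.
C8 (2 σ bonds, plus two π bonds) has steric number 2: sp.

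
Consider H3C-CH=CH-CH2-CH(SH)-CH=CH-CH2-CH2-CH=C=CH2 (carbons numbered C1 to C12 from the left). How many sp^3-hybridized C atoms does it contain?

5

C1: sp3 ✓
C2: sp2
C3: sp2
C4: sp3 ✓
C5: sp3 ✓
C6: sp2
C7: sp2
C8: sp3 ✓
C9: sp3 ✓
C10: sp2
C11: sp
C12: sp2
C1, C4, C5, C8, C9 → 5 sp3 carbons.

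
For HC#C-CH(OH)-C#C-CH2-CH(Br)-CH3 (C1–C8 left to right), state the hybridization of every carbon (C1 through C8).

C1 sp, C2 sp, C3 sp3, C4 sp, C5 sp, C6 sp3, C7 sp3, C8 sp3

C1 (2 σ bonds, plus two π bonds) has steric number 2: sp.
C2: 2 σ bonds, plus two π bonds — 2 electron domains, sp.
C3 (4 σ bonds) has steric number 4: sp3.
C4 has 2 σ bonds, plus two π bonds: steric number 2 → sp.
C5 is sp: 2 σ bonds, plus two π bonds, 2 electron-density regions.
C6: 4 σ bonds — 4 electron domains, sp3.
C7 (4 σ bonds) has steric number 4: sp3.
C8 has 4 σ bonds: steric number 4 → sp3.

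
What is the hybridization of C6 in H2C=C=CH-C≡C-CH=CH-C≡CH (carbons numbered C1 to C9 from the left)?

C6: 3 σ bonds, plus one π bond — 3 electron domains, sp2.

sp2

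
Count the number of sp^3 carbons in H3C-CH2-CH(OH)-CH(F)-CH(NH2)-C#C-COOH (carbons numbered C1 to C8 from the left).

5

C1: sp3 ✓
C2: sp3 ✓
C3: sp3 ✓
C4: sp3 ✓
C5: sp3 ✓
C6: sp
C7: sp
C8: sp2
C1, C2, C3, C4, C5 → 5 sp3 carbons.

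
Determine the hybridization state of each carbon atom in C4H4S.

sp^2

Each carbon atom: 3 σ bonds, plus one π bond — 3 electron domains, sp2.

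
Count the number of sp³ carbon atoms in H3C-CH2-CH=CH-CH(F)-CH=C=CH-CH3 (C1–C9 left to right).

C1: sp3 ✓
C2: sp3 ✓
C3: sp2
C4: sp2
C5: sp3 ✓
C6: sp2
C7: sp
C8: sp2
C9: sp3 ✓
C1, C2, C5, C9 → 4 sp3 carbons.

4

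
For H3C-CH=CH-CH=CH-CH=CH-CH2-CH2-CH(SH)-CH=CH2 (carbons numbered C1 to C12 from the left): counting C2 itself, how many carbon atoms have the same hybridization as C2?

8

C2 is sp2 (one π bond).
C1: sp3
C2: sp2 ✓
C3: sp2 ✓
C4: sp2 ✓
C5: sp2 ✓
C6: sp2 ✓
C7: sp2 ✓
C8: sp3
C9: sp3
C10: sp3
C11: sp2 ✓
C12: sp2 ✓
8 carbons are sp2.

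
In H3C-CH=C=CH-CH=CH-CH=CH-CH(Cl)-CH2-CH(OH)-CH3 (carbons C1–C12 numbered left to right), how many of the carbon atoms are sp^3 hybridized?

C1: sp3 ✓
C2: sp2
C3: sp
C4: sp2
C5: sp2
C6: sp2
C7: sp2
C8: sp2
C9: sp3 ✓
C10: sp3 ✓
C11: sp3 ✓
C12: sp3 ✓
C1, C9, C10, C11, C12 → 5 sp3 carbons.

5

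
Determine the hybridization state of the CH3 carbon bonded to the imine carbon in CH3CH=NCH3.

The CH3 carbon bonded to the imine carbon — 4 σ bonds. Steric number 4, so sp3.

sp^3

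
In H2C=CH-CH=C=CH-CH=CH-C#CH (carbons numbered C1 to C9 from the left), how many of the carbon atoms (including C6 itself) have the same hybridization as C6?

6

C6 is sp2 (one π bond).
C1: sp2 ✓
C2: sp2 ✓
C3: sp2 ✓
C4: sp
C5: sp2 ✓
C6: sp2 ✓
C7: sp2 ✓
C8: sp
C9: sp
6 carbons are sp2.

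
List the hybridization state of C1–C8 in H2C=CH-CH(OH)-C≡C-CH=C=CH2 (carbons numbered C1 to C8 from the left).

C1: 3 σ bonds, plus one π bond; 3 regions of electron density → sp2.
C2 carries 3 σ bonds, plus one π bond, giving a steric number of 3, so it is sp2.
C3: 4 σ bonds — 4 electron domains, sp3.
C4: 2 σ bonds, plus two π bonds — 2 electron domains, sp.
C5: 2 σ bonds, plus two π bonds — 2 electron domains, sp.
C6 — 3 σ bonds, plus one π bond. Steric number 3, so sp2.
C7 is sp: 2 σ bonds, plus two π bonds, 2 electron-density regions.
C8 — 3 σ bonds, plus one π bond. Steric number 3, so sp2.

C1 sp2, C2 sp2, C3 sp3, C4 sp, C5 sp, C6 sp2, C7 sp, C8 sp2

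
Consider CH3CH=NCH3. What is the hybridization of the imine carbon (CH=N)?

The imine carbon (CH=N): 3 σ bonds, plus one π bond — 3 electron domains, sp2.

sp²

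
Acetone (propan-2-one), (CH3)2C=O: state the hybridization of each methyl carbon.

Each methyl carbon is sp3: 4 σ bonds, 4 electron-density regions.

sp^3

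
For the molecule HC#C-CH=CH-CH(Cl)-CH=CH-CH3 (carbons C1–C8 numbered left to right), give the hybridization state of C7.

sp²

C7 is sp2: 3 σ bonds, plus one π bond, 3 electron-density regions.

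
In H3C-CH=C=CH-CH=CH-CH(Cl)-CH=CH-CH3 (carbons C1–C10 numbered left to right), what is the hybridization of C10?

sp³

C10 (4 σ bonds) has steric number 4: sp3.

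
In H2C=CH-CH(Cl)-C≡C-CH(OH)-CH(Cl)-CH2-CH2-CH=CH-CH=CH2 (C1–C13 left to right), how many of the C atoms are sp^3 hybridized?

5

C1: sp2
C2: sp2
C3: sp3 ✓
C4: sp
C5: sp
C6: sp3 ✓
C7: sp3 ✓
C8: sp3 ✓
C9: sp3 ✓
C10: sp2
C11: sp2
C12: sp2
C13: sp2
C3, C6, C7, C8, C9 → 5 sp3 carbons.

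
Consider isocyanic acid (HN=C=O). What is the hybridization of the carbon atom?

The carbon atom: 2 σ bonds, plus two π bonds; 2 regions of electron density → sp.

sp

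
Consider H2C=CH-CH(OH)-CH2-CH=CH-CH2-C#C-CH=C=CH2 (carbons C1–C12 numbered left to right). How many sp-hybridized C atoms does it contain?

C1: sp2
C2: sp2
C3: sp3
C4: sp3
C5: sp2
C6: sp2
C7: sp3
C8: sp ✓
C9: sp ✓
C10: sp2
C11: sp ✓
C12: sp2
C8, C9, C11 → 3 sp carbons.

3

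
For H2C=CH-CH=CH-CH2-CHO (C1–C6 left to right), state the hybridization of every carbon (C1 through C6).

C1: 3 σ bonds, plus one π bond — 3 electron domains, sp2.
C2 carries 3 σ bonds, plus one π bond, giving a steric number of 3, so it is sp2.
C3: 3 σ bonds, plus one π bond — 3 electron domains, sp2.
C4 carries 3 σ bonds, plus one π bond, giving a steric number of 3, so it is sp2.
C5 is sp3: 4 σ bonds, 4 electron-density regions.
C6 has 3 σ bonds, plus one π bond: steric number 3 → sp2.

C1 sp2, C2 sp2, C3 sp2, C4 sp2, C5 sp3, C6 sp2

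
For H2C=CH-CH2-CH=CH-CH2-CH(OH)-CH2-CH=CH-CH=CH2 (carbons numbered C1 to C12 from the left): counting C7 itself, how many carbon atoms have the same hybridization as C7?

C7 is sp3 (only σ bonds).
C1: sp2
C2: sp2
C3: sp3 ✓
C4: sp2
C5: sp2
C6: sp3 ✓
C7: sp3 ✓
C8: sp3 ✓
C9: sp2
C10: sp2
C11: sp2
C12: sp2
4 carbons are sp3.

4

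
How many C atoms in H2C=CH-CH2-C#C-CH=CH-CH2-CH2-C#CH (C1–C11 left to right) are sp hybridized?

4

C1: sp2
C2: sp2
C3: sp3
C4: sp ✓
C5: sp ✓
C6: sp2
C7: sp2
C8: sp3
C9: sp3
C10: sp ✓
C11: sp ✓
C4, C5, C10, C11 → 4 sp carbons.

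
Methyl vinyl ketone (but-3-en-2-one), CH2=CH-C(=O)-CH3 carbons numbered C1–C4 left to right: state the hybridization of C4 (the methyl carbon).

sp^3

C4 (the methyl carbon): 4 σ bonds — 4 electron domains, sp3.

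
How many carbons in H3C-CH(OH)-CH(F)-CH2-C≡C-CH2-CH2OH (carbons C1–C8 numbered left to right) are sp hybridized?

C1: sp3
C2: sp3
C3: sp3
C4: sp3
C5: sp ✓
C6: sp ✓
C7: sp3
C8: sp3
C5, C6 → 2 sp carbons.

2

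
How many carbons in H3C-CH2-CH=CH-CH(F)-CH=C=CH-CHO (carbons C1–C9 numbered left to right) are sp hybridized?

1

C1: sp3
C2: sp3
C3: sp2
C4: sp2
C5: sp3
C6: sp2
C7: sp ✓
C8: sp2
C9: sp2
C7 → 1 sp carbon.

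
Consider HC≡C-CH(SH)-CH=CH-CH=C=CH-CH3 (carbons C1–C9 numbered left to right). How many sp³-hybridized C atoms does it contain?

2

C1: sp
C2: sp
C3: sp3 ✓
C4: sp2
C5: sp2
C6: sp2
C7: sp
C8: sp2
C9: sp3 ✓
C3, C9 → 2 sp3 carbons.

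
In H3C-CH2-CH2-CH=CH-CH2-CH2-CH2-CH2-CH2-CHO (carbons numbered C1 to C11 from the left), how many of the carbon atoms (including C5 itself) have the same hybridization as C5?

C5 is sp2 (one π bond).
C1: sp3
C2: sp3
C3: sp3
C4: sp2 ✓
C5: sp2 ✓
C6: sp3
C7: sp3
C8: sp3
C9: sp3
C10: sp3
C11: sp2 ✓
3 carbons are sp2.

3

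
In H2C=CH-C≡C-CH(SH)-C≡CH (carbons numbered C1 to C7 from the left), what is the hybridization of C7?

sp

C7 has 2 σ bonds, plus two π bonds: steric number 2 → sp.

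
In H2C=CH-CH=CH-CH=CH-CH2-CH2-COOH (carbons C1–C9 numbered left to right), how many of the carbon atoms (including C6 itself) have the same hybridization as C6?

7

C6 is sp2 (one π bond).
C1: sp2 ✓
C2: sp2 ✓
C3: sp2 ✓
C4: sp2 ✓
C5: sp2 ✓
C6: sp2 ✓
C7: sp3
C8: sp3
C9: sp2 ✓
7 carbons are sp2.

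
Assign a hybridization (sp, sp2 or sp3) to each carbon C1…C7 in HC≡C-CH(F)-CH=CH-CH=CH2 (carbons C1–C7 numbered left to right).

C1 has 2 σ bonds, plus two π bonds: steric number 2 → sp.
C2 (2 σ bonds, plus two π bonds) has steric number 2: sp.
C3 — 4 σ bonds. Steric number 4, so sp3.
C4 has 3 σ bonds, plus one π bond: steric number 3 → sp2.
C5: 3 σ bonds, plus one π bond; 3 regions of electron density → sp2.
C6 carries 3 σ bonds, plus one π bond, giving a steric number of 3, so it is sp2.
C7: 3 σ bonds, plus one π bond; 3 regions of electron density → sp2.

C1 sp, C2 sp, C3 sp3, C4 sp2, C5 sp2, C6 sp2, C7 sp2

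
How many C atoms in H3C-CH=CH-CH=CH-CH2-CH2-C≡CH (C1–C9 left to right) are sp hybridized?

C1: sp3
C2: sp2
C3: sp2
C4: sp2
C5: sp2
C6: sp3
C7: sp3
C8: sp ✓
C9: sp ✓
C8, C9 → 2 sp carbons.

2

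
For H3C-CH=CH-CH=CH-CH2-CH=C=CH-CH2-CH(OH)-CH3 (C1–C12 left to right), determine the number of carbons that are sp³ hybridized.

5

C1: sp3 ✓
C2: sp2
C3: sp2
C4: sp2
C5: sp2
C6: sp3 ✓
C7: sp2
C8: sp
C9: sp2
C10: sp3 ✓
C11: sp3 ✓
C12: sp3 ✓
C1, C6, C10, C11, C12 → 5 sp3 carbons.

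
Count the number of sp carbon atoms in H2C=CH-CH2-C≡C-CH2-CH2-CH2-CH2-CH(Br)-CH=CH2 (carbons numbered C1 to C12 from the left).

C1: sp2
C2: sp2
C3: sp3
C4: sp ✓
C5: sp ✓
C6: sp3
C7: sp3
C8: sp3
C9: sp3
C10: sp3
C11: sp2
C12: sp2
C4, C5 → 2 sp carbons.

2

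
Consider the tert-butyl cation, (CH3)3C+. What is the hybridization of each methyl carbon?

sp^3

Each methyl carbon has 4 σ bonds: steric number 4 → sp3.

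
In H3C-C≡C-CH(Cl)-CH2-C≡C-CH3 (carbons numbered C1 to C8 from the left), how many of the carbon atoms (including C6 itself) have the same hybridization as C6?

4

C6 is sp (two π bonds).
C1: sp3
C2: sp ✓
C3: sp ✓
C4: sp3
C5: sp3
C6: sp ✓
C7: sp ✓
C8: sp3
4 carbons are sp.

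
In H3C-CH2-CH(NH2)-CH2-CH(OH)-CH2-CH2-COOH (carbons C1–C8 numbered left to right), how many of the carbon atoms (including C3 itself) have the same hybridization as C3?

7

C3 is sp3 (only σ bonds).
C1: sp3 ✓
C2: sp3 ✓
C3: sp3 ✓
C4: sp3 ✓
C5: sp3 ✓
C6: sp3 ✓
C7: sp3 ✓
C8: sp2
7 carbons are sp3.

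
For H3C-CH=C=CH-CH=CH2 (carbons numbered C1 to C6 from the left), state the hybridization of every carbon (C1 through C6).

C1 — 4 σ bonds. Steric number 4, so sp3.
C2: 3 σ bonds, plus one π bond; 3 regions of electron density → sp2.
C3 is sp: 2 σ bonds, plus two π bonds, 2 electron-density regions.
C4 (3 σ bonds, plus one π bond) has steric number 3: sp2.
C5 has 3 σ bonds, plus one π bond: steric number 3 → sp2.
C6 is sp2: 3 σ bonds, plus one π bond, 3 electron-density regions.

C1 sp3, C2 sp2, C3 sp, C4 sp2, C5 sp2, C6 sp2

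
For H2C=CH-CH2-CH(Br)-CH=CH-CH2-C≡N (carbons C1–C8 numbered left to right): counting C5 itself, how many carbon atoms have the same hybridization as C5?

4

C5 is sp2 (one π bond).
C1: sp2 ✓
C2: sp2 ✓
C3: sp3
C4: sp3
C5: sp2 ✓
C6: sp2 ✓
C7: sp3
C8: sp
4 carbons are sp2.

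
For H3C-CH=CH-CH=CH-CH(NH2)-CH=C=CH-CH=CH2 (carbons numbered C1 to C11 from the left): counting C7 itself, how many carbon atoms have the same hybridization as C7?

8

C7 is sp2 (one π bond).
C1: sp3
C2: sp2 ✓
C3: sp2 ✓
C4: sp2 ✓
C5: sp2 ✓
C6: sp3
C7: sp2 ✓
C8: sp
C9: sp2 ✓
C10: sp2 ✓
C11: sp2 ✓
8 carbons are sp2.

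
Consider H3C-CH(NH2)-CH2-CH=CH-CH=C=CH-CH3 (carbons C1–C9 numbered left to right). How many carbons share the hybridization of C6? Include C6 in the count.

C6 is sp2 (one π bond).
C1: sp3
C2: sp3
C3: sp3
C4: sp2 ✓
C5: sp2 ✓
C6: sp2 ✓
C7: sp
C8: sp2 ✓
C9: sp3
4 carbons are sp2.

4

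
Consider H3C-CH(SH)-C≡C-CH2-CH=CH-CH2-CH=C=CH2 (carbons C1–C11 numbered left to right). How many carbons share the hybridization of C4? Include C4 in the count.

3

C4 is sp (two π bonds).
C1: sp3
C2: sp3
C3: sp ✓
C4: sp ✓
C5: sp3
C6: sp2
C7: sp2
C8: sp3
C9: sp2
C10: sp ✓
C11: sp2
3 carbons are sp.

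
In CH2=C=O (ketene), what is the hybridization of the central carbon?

The central carbon carries 2 σ bonds, plus two π bonds, giving a steric number of 2, so it is sp.

sp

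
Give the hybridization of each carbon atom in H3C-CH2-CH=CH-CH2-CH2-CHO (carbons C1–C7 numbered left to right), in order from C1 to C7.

C1 sp3, C2 sp3, C3 sp2, C4 sp2, C5 sp3, C6 sp3, C7 sp2

C1 has 4 σ bonds: steric number 4 → sp3.
C2 (4 σ bonds) has steric number 4: sp3.
C3 has 3 σ bonds, plus one π bond: steric number 3 → sp2.
C4 carries 3 σ bonds, plus one π bond, giving a steric number of 3, so it is sp2.
C5 (4 σ bonds) has steric number 4: sp3.
C6: 4 σ bonds; 4 regions of electron density → sp3.
C7 (3 σ bonds, plus one π bond) has steric number 3: sp2.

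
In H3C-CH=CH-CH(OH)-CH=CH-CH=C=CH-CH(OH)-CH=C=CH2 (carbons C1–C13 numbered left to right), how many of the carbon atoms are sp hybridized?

2

C1: sp3
C2: sp2
C3: sp2
C4: sp3
C5: sp2
C6: sp2
C7: sp2
C8: sp ✓
C9: sp2
C10: sp3
C11: sp2
C12: sp ✓
C13: sp2
C8, C12 → 2 sp carbons.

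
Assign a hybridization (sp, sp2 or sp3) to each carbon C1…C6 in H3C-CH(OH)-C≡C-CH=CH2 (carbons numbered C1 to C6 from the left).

C1 sp3, C2 sp3, C3 sp, C4 sp, C5 sp2, C6 sp2

C1 is sp3: 4 σ bonds, 4 electron-density regions.
C2 carries 4 σ bonds, giving a steric number of 4, so it is sp3.
C3 has 2 σ bonds, plus two π bonds: steric number 2 → sp.
C4 is sp: 2 σ bonds, plus two π bonds, 2 electron-density regions.
C5: 3 σ bonds, plus one π bond — 3 electron domains, sp2.
C6 carries 3 σ bonds, plus one π bond, giving a steric number of 3, so it is sp2.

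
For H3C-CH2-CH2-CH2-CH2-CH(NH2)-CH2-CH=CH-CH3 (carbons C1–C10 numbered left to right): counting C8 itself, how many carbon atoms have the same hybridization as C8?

C8 is sp2 (one π bond).
C1: sp3
C2: sp3
C3: sp3
C4: sp3
C5: sp3
C6: sp3
C7: sp3
C8: sp2 ✓
C9: sp2 ✓
C10: sp3
2 carbons are sp2.

2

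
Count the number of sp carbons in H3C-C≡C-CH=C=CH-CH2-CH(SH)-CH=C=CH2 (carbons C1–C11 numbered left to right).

4

C1: sp3
C2: sp ✓
C3: sp ✓
C4: sp2
C5: sp ✓
C6: sp2
C7: sp3
C8: sp3
C9: sp2
C10: sp ✓
C11: sp2
C2, C3, C5, C10 → 4 sp carbons.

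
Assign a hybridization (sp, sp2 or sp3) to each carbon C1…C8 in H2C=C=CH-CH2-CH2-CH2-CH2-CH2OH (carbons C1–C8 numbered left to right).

C1: 3 σ bonds, plus one π bond; 3 regions of electron density → sp2.
C2 — 2 σ bonds, plus two π bonds. Steric number 2, so sp.
C3: 3 σ bonds, plus one π bond — 3 electron domains, sp2.
C4 — 4 σ bonds. Steric number 4, so sp3.
C5: 4 σ bonds; 4 regions of electron density → sp3.
C6 is sp3: 4 σ bonds, 4 electron-density regions.
C7 carries 4 σ bonds, giving a steric number of 4, so it is sp3.
C8 (4 σ bonds) has steric number 4: sp3.

C1 sp2, C2 sp, C3 sp2, C4 sp3, C5 sp3, C6 sp3, C7 sp3, C8 sp3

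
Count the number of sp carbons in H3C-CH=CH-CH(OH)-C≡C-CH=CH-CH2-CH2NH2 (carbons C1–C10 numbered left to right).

C1: sp3
C2: sp2
C3: sp2
C4: sp3
C5: sp ✓
C6: sp ✓
C7: sp2
C8: sp2
C9: sp3
C10: sp3
C5, C6 → 2 sp carbons.

2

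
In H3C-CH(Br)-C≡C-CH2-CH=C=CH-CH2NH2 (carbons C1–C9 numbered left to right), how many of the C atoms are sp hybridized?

C1: sp3
C2: sp3
C3: sp ✓
C4: sp ✓
C5: sp3
C6: sp2
C7: sp ✓
C8: sp2
C9: sp3
C3, C4, C7 → 3 sp carbons.

3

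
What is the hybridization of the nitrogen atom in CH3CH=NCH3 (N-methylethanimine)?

Two σ bonds + one lone pair = steric number 3 → sp2.

sp2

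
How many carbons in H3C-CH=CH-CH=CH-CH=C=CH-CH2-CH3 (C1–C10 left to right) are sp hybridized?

1

C1: sp3
C2: sp2
C3: sp2
C4: sp2
C5: sp2
C6: sp2
C7: sp ✓
C8: sp2
C9: sp3
C10: sp3
C7 → 1 sp carbon.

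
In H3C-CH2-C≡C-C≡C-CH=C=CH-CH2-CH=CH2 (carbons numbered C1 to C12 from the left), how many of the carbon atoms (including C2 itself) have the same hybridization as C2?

3

C2 is sp3 (only σ bonds).
C1: sp3 ✓
C2: sp3 ✓
C3: sp
C4: sp
C5: sp
C6: sp
C7: sp2
C8: sp
C9: sp2
C10: sp3 ✓
C11: sp2
C12: sp2
3 carbons are sp3.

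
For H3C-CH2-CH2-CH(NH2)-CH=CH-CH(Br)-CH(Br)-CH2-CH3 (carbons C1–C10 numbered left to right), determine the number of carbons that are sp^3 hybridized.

C1: sp3 ✓
C2: sp3 ✓
C3: sp3 ✓
C4: sp3 ✓
C5: sp2
C6: sp2
C7: sp3 ✓
C8: sp3 ✓
C9: sp3 ✓
C10: sp3 ✓
C1, C2, C3, C4, C7, C8, C9, C10 → 8 sp3 carbons.

8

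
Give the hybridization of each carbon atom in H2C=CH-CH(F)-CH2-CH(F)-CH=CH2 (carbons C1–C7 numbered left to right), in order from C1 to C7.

C1 (3 σ bonds, plus one π bond) has steric number 3: sp2.
C2 has 3 σ bonds, plus one π bond: steric number 3 → sp2.
C3 is sp3: 4 σ bonds, 4 electron-density regions.
C4: 4 σ bonds; 4 regions of electron density → sp3.
C5: 4 σ bonds — 4 electron domains, sp3.
C6 has 3 σ bonds, plus one π bond: steric number 3 → sp2.
C7: 3 σ bonds, plus one π bond; 3 regions of electron density → sp2.

C1 sp2, C2 sp2, C3 sp3, C4 sp3, C5 sp3, C6 sp2, C7 sp2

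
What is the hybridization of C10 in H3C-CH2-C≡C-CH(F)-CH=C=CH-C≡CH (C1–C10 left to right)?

sp

C10 is sp: 2 σ bonds, plus two π bonds, 2 electron-density regions.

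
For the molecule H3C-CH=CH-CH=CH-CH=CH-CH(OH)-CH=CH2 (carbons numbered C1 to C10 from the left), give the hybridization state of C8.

C8 carries 4 σ bonds, giving a steric number of 4, so it is sp3.

sp3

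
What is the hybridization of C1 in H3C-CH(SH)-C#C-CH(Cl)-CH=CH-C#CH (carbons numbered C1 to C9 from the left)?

C1 has 4 σ bonds: steric number 4 → sp3.

sp^3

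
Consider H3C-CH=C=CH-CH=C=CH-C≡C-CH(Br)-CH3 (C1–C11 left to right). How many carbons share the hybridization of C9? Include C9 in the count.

4

C9 is sp (two π bonds).
C1: sp3
C2: sp2
C3: sp ✓
C4: sp2
C5: sp2
C6: sp ✓
C7: sp2
C8: sp ✓
C9: sp ✓
C10: sp3
C11: sp3
4 carbons are sp.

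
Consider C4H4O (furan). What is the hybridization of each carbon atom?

Each carbon atom carries 3 σ bonds, plus one π bond, giving a steric number of 3, so it is sp2.

sp²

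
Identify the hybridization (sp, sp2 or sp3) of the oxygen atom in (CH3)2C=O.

sp2

One σ bond + two lone pairs = steric number 3 → sp2.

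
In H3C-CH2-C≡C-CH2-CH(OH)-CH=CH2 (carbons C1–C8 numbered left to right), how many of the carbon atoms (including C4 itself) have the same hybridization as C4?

C4 is sp (two π bonds).
C1: sp3
C2: sp3
C3: sp ✓
C4: sp ✓
C5: sp3
C6: sp3
C7: sp2
C8: sp2
2 carbons are sp.

2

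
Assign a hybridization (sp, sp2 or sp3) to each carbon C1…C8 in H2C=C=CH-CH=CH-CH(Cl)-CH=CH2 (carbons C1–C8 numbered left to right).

C1 is sp2: 3 σ bonds, plus one π bond, 3 electron-density regions.
C2: 2 σ bonds, plus two π bonds — 2 electron domains, sp.
C3 has 3 σ bonds, plus one π bond: steric number 3 → sp2.
C4 has 3 σ bonds, plus one π bond: steric number 3 → sp2.
C5 (3 σ bonds, plus one π bond) has steric number 3: sp2.
C6 has 4 σ bonds: steric number 4 → sp3.
C7 has 3 σ bonds, plus one π bond: steric number 3 → sp2.
C8 (3 σ bonds, plus one π bond) has steric number 3: sp2.

C1 sp2, C2 sp, C3 sp2, C4 sp2, C5 sp2, C6 sp3, C7 sp2, C8 sp2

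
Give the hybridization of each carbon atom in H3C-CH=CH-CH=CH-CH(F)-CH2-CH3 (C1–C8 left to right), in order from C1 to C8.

C1: 4 σ bonds; 4 regions of electron density → sp3.
C2 — 3 σ bonds, plus one π bond. Steric number 3, so sp2.
C3 (3 σ bonds, plus one π bond) has steric number 3: sp2.
C4 (3 σ bonds, plus one π bond) has steric number 3: sp2.
C5 (3 σ bonds, plus one π bond) has steric number 3: sp2.
C6 (4 σ bonds) has steric number 4: sp3.
C7: 4 σ bonds; 4 regions of electron density → sp3.
C8 — 4 σ bonds. Steric number 4, so sp3.

C1 sp3, C2 sp2, C3 sp2, C4 sp2, C5 sp2, C6 sp3, C7 sp3, C8 sp3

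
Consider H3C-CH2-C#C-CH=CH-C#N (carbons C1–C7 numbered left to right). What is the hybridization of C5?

sp^2

C5 (3 σ bonds, plus one π bond) has steric number 3: sp2.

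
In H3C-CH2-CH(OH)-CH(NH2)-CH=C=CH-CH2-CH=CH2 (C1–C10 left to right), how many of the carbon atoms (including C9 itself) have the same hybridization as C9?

C9 is sp2 (one π bond).
C1: sp3
C2: sp3
C3: sp3
C4: sp3
C5: sp2 ✓
C6: sp
C7: sp2 ✓
C8: sp3
C9: sp2 ✓
C10: sp2 ✓
4 carbons are sp2.

4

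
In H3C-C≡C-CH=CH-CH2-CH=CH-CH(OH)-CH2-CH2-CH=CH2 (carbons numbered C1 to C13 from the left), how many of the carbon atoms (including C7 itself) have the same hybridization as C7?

C7 is sp2 (one π bond).
C1: sp3
C2: sp
C3: sp
C4: sp2 ✓
C5: sp2 ✓
C6: sp3
C7: sp2 ✓
C8: sp2 ✓
C9: sp3
C10: sp3
C11: sp3
C12: sp2 ✓
C13: sp2 ✓
6 carbons are sp2.

6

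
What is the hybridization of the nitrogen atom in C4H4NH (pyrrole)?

sp^2

N has three σ bonds; its lone pair occupies the p orbital and is part of the aromatic π system, so N is sp2 (not the sp3 a naive steric count of 4 would give).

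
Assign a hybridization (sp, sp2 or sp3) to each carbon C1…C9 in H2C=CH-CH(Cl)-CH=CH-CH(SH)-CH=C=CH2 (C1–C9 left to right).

C1 sp2, C2 sp2, C3 sp3, C4 sp2, C5 sp2, C6 sp3, C7 sp2, C8 sp, C9 sp2

C1 is sp2: 3 σ bonds, plus one π bond, 3 electron-density regions.
C2 — 3 σ bonds, plus one π bond. Steric number 3, so sp2.
C3: 4 σ bonds; 4 regions of electron density → sp3.
C4: 3 σ bonds, plus one π bond — 3 electron domains, sp2.
C5 (3 σ bonds, plus one π bond) has steric number 3: sp2.
C6 has 4 σ bonds: steric number 4 → sp3.
C7: 3 σ bonds, plus one π bond — 3 electron domains, sp2.
C8: 2 σ bonds, plus two π bonds; 2 regions of electron density → sp.
C9 is sp2: 3 σ bonds, plus one π bond, 3 electron-density regions.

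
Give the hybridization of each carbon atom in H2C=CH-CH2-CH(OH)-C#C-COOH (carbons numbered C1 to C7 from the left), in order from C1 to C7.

C1 is sp2: 3 σ bonds, plus one π bond, 3 electron-density regions.
C2 — 3 σ bonds, plus one π bond. Steric number 3, so sp2.
C3: 4 σ bonds — 4 electron domains, sp3.
C4: 4 σ bonds; 4 regions of electron density → sp3.
C5 has 2 σ bonds, plus two π bonds: steric number 2 → sp.
C6 has 2 σ bonds, plus two π bonds: steric number 2 → sp.
C7 is sp2: 3 σ bonds, plus one π bond, 3 electron-density regions.

C1 sp2, C2 sp2, C3 sp3, C4 sp3, C5 sp, C6 sp, C7 sp2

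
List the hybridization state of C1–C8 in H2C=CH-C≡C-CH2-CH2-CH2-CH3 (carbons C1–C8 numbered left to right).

C1 sp2, C2 sp2, C3 sp, C4 sp, C5 sp3, C6 sp3, C7 sp3, C8 sp3

C1 has 3 σ bonds, plus one π bond: steric number 3 → sp2.
C2 (3 σ bonds, plus one π bond) has steric number 3: sp2.
C3 — 2 σ bonds, plus two π bonds. Steric number 2, so sp.
C4 is sp: 2 σ bonds, plus two π bonds, 2 electron-density regions.
C5: 4 σ bonds — 4 electron domains, sp3.
C6: 4 σ bonds — 4 electron domains, sp3.
C7 (4 σ bonds) has steric number 4: sp3.
C8: 4 σ bonds — 4 electron domains, sp3.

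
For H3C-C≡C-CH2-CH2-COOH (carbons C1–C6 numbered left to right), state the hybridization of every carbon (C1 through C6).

C1 — 4 σ bonds. Steric number 4, so sp3.
C2 — 2 σ bonds, plus two π bonds. Steric number 2, so sp.
C3 carries 2 σ bonds, plus two π bonds, giving a steric number of 2, so it is sp.
C4 is sp3: 4 σ bonds, 4 electron-density regions.
C5 (4 σ bonds) has steric number 4: sp3.
C6: 3 σ bonds, plus one π bond; 3 regions of electron density → sp2.

C1 sp3, C2 sp, C3 sp, C4 sp3, C5 sp3, C6 sp2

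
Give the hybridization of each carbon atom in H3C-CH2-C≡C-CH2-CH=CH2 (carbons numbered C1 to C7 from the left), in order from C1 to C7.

C1 sp3, C2 sp3, C3 sp, C4 sp, C5 sp3, C6 sp2, C7 sp2

C1 is sp3: 4 σ bonds, 4 electron-density regions.
C2: 4 σ bonds — 4 electron domains, sp3.
C3: 2 σ bonds, plus two π bonds; 2 regions of electron density → sp.
C4: 2 σ bonds, plus two π bonds; 2 regions of electron density → sp.
C5: 4 σ bonds — 4 electron domains, sp3.
C6 has 3 σ bonds, plus one π bond: steric number 3 → sp2.
C7 has 3 σ bonds, plus one π bond: steric number 3 → sp2.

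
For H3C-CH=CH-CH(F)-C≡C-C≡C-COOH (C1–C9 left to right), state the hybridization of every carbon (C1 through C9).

C1: 4 σ bonds — 4 electron domains, sp3.
C2: 3 σ bonds, plus one π bond — 3 electron domains, sp2.
C3 has 3 σ bonds, plus one π bond: steric number 3 → sp2.
C4 (4 σ bonds) has steric number 4: sp3.
C5: 2 σ bonds, plus two π bonds; 2 regions of electron density → sp.
C6: 2 σ bonds, plus two π bonds; 2 regions of electron density → sp.
C7 — 2 σ bonds, plus two π bonds. Steric number 2, so sp.
C8: 2 σ bonds, plus two π bonds — 2 electron domains, sp.
C9: 3 σ bonds, plus one π bond — 3 electron domains, sp2.

C1 sp3, C2 sp2, C3 sp2, C4 sp3, C5 sp, C6 sp, C7 sp, C8 sp, C9 sp2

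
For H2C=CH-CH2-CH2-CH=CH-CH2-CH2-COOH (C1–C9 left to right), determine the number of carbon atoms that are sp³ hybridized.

4

C1: sp2
C2: sp2
C3: sp3 ✓
C4: sp3 ✓
C5: sp2
C6: sp2
C7: sp3 ✓
C8: sp3 ✓
C9: sp2
C3, C4, C7, C8 → 4 sp3 carbons.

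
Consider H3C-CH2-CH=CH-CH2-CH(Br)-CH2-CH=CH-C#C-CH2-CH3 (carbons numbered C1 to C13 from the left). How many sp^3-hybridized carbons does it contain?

7

C1: sp3 ✓
C2: sp3 ✓
C3: sp2
C4: sp2
C5: sp3 ✓
C6: sp3 ✓
C7: sp3 ✓
C8: sp2
C9: sp2
C10: sp
C11: sp
C12: sp3 ✓
C13: sp3 ✓
C1, C2, C5, C6, C7, C12, C13 → 7 sp3 carbons.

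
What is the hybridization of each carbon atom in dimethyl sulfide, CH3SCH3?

Each carbon atom carries 4 σ bonds, giving a steric number of 4, so it is sp3.

sp^3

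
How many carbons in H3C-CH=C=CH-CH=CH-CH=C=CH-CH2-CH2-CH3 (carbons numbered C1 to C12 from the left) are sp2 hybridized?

C1: sp3
C2: sp2 ✓
C3: sp
C4: sp2 ✓
C5: sp2 ✓
C6: sp2 ✓
C7: sp2 ✓
C8: sp
C9: sp2 ✓
C10: sp3
C11: sp3
C12: sp3
C2, C4, C5, C6, C7, C9 → 6 sp2 carbons.

6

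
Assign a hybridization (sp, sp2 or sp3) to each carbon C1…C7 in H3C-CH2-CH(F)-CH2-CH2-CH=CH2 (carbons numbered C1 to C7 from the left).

C1 (4 σ bonds) has steric number 4: sp3.
C2: 4 σ bonds — 4 electron domains, sp3.
C3 is sp3: 4 σ bonds, 4 electron-density regions.
C4 has 4 σ bonds: steric number 4 → sp3.
C5 is sp3: 4 σ bonds, 4 electron-density regions.
C6 (3 σ bonds, plus one π bond) has steric number 3: sp2.
C7 is sp2: 3 σ bonds, plus one π bond, 3 electron-density regions.

C1 sp3, C2 sp3, C3 sp3, C4 sp3, C5 sp3, C6 sp2, C7 sp2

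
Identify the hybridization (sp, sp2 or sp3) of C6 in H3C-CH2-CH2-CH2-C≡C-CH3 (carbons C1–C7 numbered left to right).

C6 carries 2 σ bonds, plus two π bonds, giving a steric number of 2, so it is sp.

sp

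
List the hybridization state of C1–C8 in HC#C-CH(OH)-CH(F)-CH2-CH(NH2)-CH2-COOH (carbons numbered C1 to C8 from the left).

C1 is sp: 2 σ bonds, plus two π bonds, 2 electron-density regions.
C2: 2 σ bonds, plus two π bonds — 2 electron domains, sp.
C3 has 4 σ bonds: steric number 4 → sp3.
C4 carries 4 σ bonds, giving a steric number of 4, so it is sp3.
C5: 4 σ bonds; 4 regions of electron density → sp3.
C6 — 4 σ bonds. Steric number 4, so sp3.
C7 carries 4 σ bonds, giving a steric number of 4, so it is sp3.
C8 carries 3 σ bonds, plus one π bond, giving a steric number of 3, so it is sp2.

C1 sp, C2 sp, C3 sp3, C4 sp3, C5 sp3, C6 sp3, C7 sp3, C8 sp2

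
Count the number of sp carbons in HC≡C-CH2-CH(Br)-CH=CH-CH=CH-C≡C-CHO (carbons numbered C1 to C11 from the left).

C1: sp ✓
C2: sp ✓
C3: sp3
C4: sp3
C5: sp2
C6: sp2
C7: sp2
C8: sp2
C9: sp ✓
C10: sp ✓
C11: sp2
C1, C2, C9, C10 → 4 sp carbons.

4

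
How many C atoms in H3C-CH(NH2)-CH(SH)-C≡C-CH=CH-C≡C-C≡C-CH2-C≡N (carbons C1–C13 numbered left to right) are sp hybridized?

C1: sp3
C2: sp3
C3: sp3
C4: sp ✓
C5: sp ✓
C6: sp2
C7: sp2
C8: sp ✓
C9: sp ✓
C10: sp ✓
C11: sp ✓
C12: sp3
C13: sp ✓
C4, C5, C8, C9, C10, C11, C13 → 7 sp carbons.

7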